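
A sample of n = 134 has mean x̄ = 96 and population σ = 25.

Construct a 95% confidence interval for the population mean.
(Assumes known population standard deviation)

Answer: (91.7670, 100.2330)

Derivation:
Confidence level: 95%, α = 0.05
z_0.025 = 1.960
SE = σ/√n = 25/√134 = 2.1597
Margin of error = 1.960 × 2.1597 = 4.2330
CI: x̄ ± margin = 96 ± 4.2330
CI: (91.7670, 100.2330)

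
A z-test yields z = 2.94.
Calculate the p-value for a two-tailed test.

Answer: p-value ≈ 0.0033

Derivation:
For z = 2.94:
p = 2×P(Z > |2.94|) = 2×(1 - Φ(2.94)) = 0.0033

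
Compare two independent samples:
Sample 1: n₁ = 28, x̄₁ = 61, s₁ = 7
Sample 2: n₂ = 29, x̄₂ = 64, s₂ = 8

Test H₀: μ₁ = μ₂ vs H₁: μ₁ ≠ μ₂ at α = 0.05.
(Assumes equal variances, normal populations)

Answer: t = -1.5046, fail to reject H₀

Derivation:
Pooled variance: s²_p = [27×7² + 28×8²]/(55) = 56.6364
s_p = 7.5257
SE = s_p×√(1/n₁ + 1/n₂) = 7.5257×√(1/28 + 1/29) = 1.9939
t = (x̄₁ - x̄₂)/SE = (61 - 64)/1.9939 = -1.5046
df = 55, t-critical = ±2.004
Decision: fail to reject H₀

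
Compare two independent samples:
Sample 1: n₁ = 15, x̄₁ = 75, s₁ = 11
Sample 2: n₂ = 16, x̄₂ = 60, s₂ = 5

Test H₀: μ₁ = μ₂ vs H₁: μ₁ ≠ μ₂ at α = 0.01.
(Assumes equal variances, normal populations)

Pooled variance: s²_p = [14×11² + 15×5²]/(29) = 71.3448
s_p = 8.4466
SE = s_p×√(1/n₁ + 1/n₂) = 8.4466×√(1/15 + 1/16) = 3.0357
t = (x̄₁ - x̄₂)/SE = (75 - 60)/3.0357 = 4.9412
df = 29, t-critical = ±2.756
Decision: reject H₀

Answer: t = 4.9412, reject H₀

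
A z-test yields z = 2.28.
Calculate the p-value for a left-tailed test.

For z = 2.28:
p = P(Z < 2.28) = Φ(2.28) = 0.9887

Answer: p-value ≈ 0.9887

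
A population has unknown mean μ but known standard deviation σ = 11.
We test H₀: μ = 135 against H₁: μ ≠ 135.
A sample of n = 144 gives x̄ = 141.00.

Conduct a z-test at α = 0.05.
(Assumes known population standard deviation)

Answer: z = 6.5452, reject H₀

Derivation:
Standard error: SE = σ/√n = 11/√144 = 0.9167
z-statistic: z = (x̄ - μ₀)/SE = (141.00 - 135)/0.9167 = 6.5452
Critical value: ±1.960
p-value < 0.0001
Decision: reject H₀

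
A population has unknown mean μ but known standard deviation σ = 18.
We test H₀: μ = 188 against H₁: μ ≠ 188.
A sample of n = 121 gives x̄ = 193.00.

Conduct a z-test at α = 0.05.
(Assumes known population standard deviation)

Answer: z = 3.0555, reject H₀

Derivation:
Standard error: SE = σ/√n = 18/√121 = 1.6364
z-statistic: z = (x̄ - μ₀)/SE = (193.00 - 188)/1.6364 = 3.0555
Critical value: ±1.960
p-value = 0.0022
Decision: reject H₀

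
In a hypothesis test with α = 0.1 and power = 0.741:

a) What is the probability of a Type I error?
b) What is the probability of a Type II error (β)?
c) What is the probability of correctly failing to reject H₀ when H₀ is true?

Answer: a) 0.1, b) 0.259, c) 0.9

Derivation:
a) Type I error probability = α = 0.1
b) Power = P(reject H₀ | H₁ true) = 1 - β = 0.741, so Type II error probability = β = 1 - Power = 0.259
c) P(fail to reject H₀ | H₀ true) = 1 - α = 0.9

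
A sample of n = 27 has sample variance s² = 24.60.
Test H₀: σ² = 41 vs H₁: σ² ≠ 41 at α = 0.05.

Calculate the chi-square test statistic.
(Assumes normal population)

Answer: χ² = 15.6000, fail to reject H₀

Derivation:
df = n - 1 = 26
χ² = (n-1)s²/σ₀² = 26×24.60/41 = 15.6000
Critical values: χ²_{0.975,26} = 13.844, χ²_{0.025,26} = 41.923
Rejection region: χ² < 13.844 or χ² > 41.923
Decision: fail to reject H₀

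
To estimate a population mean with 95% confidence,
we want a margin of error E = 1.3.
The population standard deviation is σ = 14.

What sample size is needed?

z_0.025 = 1.960
n = (z×σ/E)² = (1.960×14/1.3)²
n = 445.5347
Round up: n = 446

Answer: n = 446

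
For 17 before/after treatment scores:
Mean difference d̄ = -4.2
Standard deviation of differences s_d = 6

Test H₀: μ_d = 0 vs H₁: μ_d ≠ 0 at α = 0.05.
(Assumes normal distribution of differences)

df = n - 1 = 16
SE = s_d/√n = 6/√17 = 1.4552
t = d̄/SE = -4.2/1.4552 = -2.8862
Critical value: t_{0.025,16} = ±2.120
p-value ≈ 0.0107
Decision: reject H₀

Answer: t = -2.8862, reject H₀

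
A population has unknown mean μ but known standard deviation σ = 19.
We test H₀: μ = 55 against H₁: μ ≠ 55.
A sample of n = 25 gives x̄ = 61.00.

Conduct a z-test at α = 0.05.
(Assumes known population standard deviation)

Standard error: SE = σ/√n = 19/√25 = 3.8000
z-statistic: z = (x̄ - μ₀)/SE = (61.00 - 55)/3.8000 = 1.5789
Critical value: ±1.960
p-value = 0.1144
Decision: fail to reject H₀

Answer: z = 1.5789, fail to reject H₀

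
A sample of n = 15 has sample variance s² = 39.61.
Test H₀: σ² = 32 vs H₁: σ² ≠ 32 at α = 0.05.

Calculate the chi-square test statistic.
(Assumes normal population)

Answer: χ² = 17.3294, fail to reject H₀

Derivation:
df = n - 1 = 14
χ² = (n-1)s²/σ₀² = 14×39.61/32 = 17.3294
Critical values: χ²_{0.975,14} = 5.629, χ²_{0.025,14} = 26.119
Rejection region: χ² < 5.629 or χ² > 26.119
Decision: fail to reject H₀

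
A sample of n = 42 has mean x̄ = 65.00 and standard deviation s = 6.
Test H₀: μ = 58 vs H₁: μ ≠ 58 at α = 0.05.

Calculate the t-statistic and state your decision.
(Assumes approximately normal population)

Answer: t = 7.5610, reject H₀

Derivation:
df = n - 1 = 41
SE = s/√n = 6/√42 = 0.9258
t = (x̄ - μ₀)/SE = (65.00 - 58)/0.9258 = 7.5610
Critical value: t_{0.025,41} = ±2.020
p-value < 0.0001
Decision: reject H₀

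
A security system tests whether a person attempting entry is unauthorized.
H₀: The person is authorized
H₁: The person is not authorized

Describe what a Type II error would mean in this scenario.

Type I error: rejecting H₀ when it is actually true (false positive).
Type II error: failing to reject H₀ when H₁ is actually true (false negative).

Answer: Granting entry to an unauthorized person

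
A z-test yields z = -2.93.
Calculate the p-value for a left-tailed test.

Answer: p-value ≈ 0.0017

Derivation:
For z = -2.93:
p = P(Z < -2.93) = Φ(-2.93) = 0.0017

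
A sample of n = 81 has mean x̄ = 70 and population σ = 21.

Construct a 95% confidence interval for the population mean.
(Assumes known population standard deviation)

Confidence level: 95%, α = 0.05
z_0.025 = 1.960
SE = σ/√n = 21/√81 = 2.3333
Margin of error = 1.960 × 2.3333 = 4.5733
CI: x̄ ± margin = 70 ± 4.5733
CI: (65.4267, 74.5733)

Answer: (65.4267, 74.5733)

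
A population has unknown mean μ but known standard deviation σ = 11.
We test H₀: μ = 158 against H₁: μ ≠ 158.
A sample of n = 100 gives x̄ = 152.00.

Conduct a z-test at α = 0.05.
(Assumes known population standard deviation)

Standard error: SE = σ/√n = 11/√100 = 1.1000
z-statistic: z = (x̄ - μ₀)/SE = (152.00 - 158)/1.1000 = -5.4545
Critical value: ±1.960
p-value < 0.0001
Decision: reject H₀

Answer: z = -5.4545, reject H₀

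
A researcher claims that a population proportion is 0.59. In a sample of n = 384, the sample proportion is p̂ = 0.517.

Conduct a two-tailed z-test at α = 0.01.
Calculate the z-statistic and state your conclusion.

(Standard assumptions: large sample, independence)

Answer: z = -2.9085, reject H₀

Derivation:
H₀: p = 0.59, H₁: p ≠ 0.59
Standard error: SE = √(p₀(1-p₀)/n) = √(0.59×0.41/384) = 0.025099
z-statistic: z = (p̂ - p₀)/SE = (0.517 - 0.59)/0.025099 = -2.9085
Critical value: z_0.005 = ±2.576
p-value = 0.0036
Decision: reject H₀ at α = 0.01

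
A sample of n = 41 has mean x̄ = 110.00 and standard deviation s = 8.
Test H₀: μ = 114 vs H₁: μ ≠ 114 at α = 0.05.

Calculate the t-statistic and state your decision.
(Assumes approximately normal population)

Answer: t = -3.2015, reject H₀

Derivation:
df = n - 1 = 40
SE = s/√n = 8/√41 = 1.2494
t = (x̄ - μ₀)/SE = (110.00 - 114)/1.2494 = -3.2015
Critical value: t_{0.025,40} = ±2.021
p-value ≈ 0.0027
Decision: reject H₀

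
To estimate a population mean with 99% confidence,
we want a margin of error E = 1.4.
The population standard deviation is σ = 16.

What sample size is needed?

z_0.005 = 2.576
n = (z×σ/E)² = (2.576×16/1.4)²
n = 866.7136
Round up: n = 867

Answer: n = 867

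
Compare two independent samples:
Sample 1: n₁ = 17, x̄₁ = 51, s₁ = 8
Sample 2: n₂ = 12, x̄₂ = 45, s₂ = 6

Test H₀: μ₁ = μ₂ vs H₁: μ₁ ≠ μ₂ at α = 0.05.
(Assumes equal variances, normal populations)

Answer: t = 2.1943, reject H₀

Derivation:
Pooled variance: s²_p = [16×8² + 11×6²]/(27) = 52.5926
s_p = 7.2521
SE = s_p×√(1/n₁ + 1/n₂) = 7.2521×√(1/17 + 1/12) = 2.7343
t = (x̄₁ - x̄₂)/SE = (51 - 45)/2.7343 = 2.1943
df = 27, t-critical = ±2.052
Decision: reject H₀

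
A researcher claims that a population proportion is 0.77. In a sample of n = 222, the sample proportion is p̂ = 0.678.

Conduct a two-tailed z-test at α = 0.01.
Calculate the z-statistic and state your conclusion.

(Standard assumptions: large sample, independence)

Answer: z = -3.2573, reject H₀

Derivation:
H₀: p = 0.77, H₁: p ≠ 0.77
Standard error: SE = √(p₀(1-p₀)/n) = √(0.77×0.23/222) = 0.028244
z-statistic: z = (p̂ - p₀)/SE = (0.678 - 0.77)/0.028244 = -3.2573
Critical value: z_0.005 = ±2.576
p-value = 0.0011
Decision: reject H₀ at α = 0.01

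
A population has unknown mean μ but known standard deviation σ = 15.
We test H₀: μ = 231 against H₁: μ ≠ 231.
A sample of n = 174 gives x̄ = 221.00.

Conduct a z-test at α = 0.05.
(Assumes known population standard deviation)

Standard error: SE = σ/√n = 15/√174 = 1.1371
z-statistic: z = (x̄ - μ₀)/SE = (221.00 - 231)/1.1371 = -8.7943
Critical value: ±1.960
p-value < 0.0001
Decision: reject H₀

Answer: z = -8.7943, reject H₀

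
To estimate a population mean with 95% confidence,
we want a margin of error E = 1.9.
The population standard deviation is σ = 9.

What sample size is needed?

Answer: n = 87

Derivation:
z_0.025 = 1.960
n = (z×σ/E)² = (1.960×9/1.9)²
n = 86.1966
Round up: n = 87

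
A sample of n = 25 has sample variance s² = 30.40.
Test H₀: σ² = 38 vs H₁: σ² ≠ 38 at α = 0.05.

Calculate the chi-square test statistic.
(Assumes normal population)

Answer: χ² = 19.2000, fail to reject H₀

Derivation:
df = n - 1 = 24
χ² = (n-1)s²/σ₀² = 24×30.40/38 = 19.2000
Critical values: χ²_{0.975,24} = 12.401, χ²_{0.025,24} = 39.364
Rejection region: χ² < 12.401 or χ² > 39.364
Decision: fail to reject H₀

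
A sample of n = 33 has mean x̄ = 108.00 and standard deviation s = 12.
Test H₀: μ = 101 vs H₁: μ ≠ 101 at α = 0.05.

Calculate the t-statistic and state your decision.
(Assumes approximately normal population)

df = n - 1 = 32
SE = s/√n = 12/√33 = 2.0889
t = (x̄ - μ₀)/SE = (108.00 - 101)/2.0889 = 3.3510
Critical value: t_{0.025,32} = ±2.037
p-value ≈ 0.0021
Decision: reject H₀

Answer: t = 3.3510, reject H₀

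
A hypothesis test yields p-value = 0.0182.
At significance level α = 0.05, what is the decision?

Compare p-value to α:
0.0182 < 0.05
Decision: reject H₀

Answer: reject H₀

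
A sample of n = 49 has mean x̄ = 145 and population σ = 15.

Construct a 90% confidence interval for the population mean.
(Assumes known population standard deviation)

Answer: (141.4749, 148.5251)

Derivation:
Confidence level: 90%, α = 0.1
z_0.05 = 1.645
SE = σ/√n = 15/√49 = 2.1429
Margin of error = 1.645 × 2.1429 = 3.5251
CI: x̄ ± margin = 145 ± 3.5251
CI: (141.4749, 148.5251)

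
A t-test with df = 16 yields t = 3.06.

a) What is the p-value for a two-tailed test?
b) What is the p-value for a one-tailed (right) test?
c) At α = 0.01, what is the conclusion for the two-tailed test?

Answer: a) 0.0075, b) 0.0037, c) reject H₀

Derivation:
Using t-distribution with df = 16:
a) Two-tailed: p = 2×P(T > 3.06) = 0.0075
b) One-tailed: p = P(T > 3.06) = 0.0037
c) 0.0075 < 0.01, reject H₀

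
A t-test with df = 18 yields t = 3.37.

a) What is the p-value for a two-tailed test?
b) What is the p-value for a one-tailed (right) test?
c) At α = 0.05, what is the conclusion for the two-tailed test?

Using t-distribution with df = 18:
a) Two-tailed: p = 2×P(T > 3.37) = 0.0034
b) One-tailed: p = P(T > 3.37) = 0.0017
c) 0.0034 < 0.05, reject H₀

Answer: a) 0.0034, b) 0.0017, c) reject H₀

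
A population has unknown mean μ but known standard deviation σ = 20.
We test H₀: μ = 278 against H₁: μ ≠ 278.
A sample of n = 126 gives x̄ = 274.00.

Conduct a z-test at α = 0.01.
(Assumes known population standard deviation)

Answer: z = -2.2450, fail to reject H₀

Derivation:
Standard error: SE = σ/√n = 20/√126 = 1.7817
z-statistic: z = (x̄ - μ₀)/SE = (274.00 - 278)/1.7817 = -2.2450
Critical value: ±2.576
p-value = 0.0248
Decision: fail to reject H₀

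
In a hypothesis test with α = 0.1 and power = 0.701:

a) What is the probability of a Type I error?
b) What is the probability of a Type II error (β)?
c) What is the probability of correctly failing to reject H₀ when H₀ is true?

Answer: a) 0.1, b) 0.299, c) 0.9

Derivation:
a) Type I error probability = α = 0.1
b) Power = P(reject H₀ | H₁ true) = 1 - β = 0.701, so Type II error probability = β = 1 - Power = 0.299
c) P(fail to reject H₀ | H₀ true) = 1 - α = 0.9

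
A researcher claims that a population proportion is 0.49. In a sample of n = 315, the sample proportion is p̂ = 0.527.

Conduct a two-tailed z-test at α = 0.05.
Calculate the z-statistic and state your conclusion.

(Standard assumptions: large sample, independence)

H₀: p = 0.49, H₁: p ≠ 0.49
Standard error: SE = √(p₀(1-p₀)/n) = √(0.49×0.51/315) = 0.028166
z-statistic: z = (p̂ - p₀)/SE = (0.527 - 0.49)/0.028166 = 1.3136
Critical value: z_0.025 = ±1.960
p-value = 0.1890
Decision: fail to reject H₀ at α = 0.05

Answer: z = 1.3136, fail to reject H₀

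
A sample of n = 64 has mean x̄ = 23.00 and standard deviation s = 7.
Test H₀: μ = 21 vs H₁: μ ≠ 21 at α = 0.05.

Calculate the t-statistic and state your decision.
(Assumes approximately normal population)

df = n - 1 = 63
SE = s/√n = 7/√64 = 0.8750
t = (x̄ - μ₀)/SE = (23.00 - 21)/0.8750 = 2.2857
Critical value: t_{0.025,63} = ±1.998
p-value ≈ 0.0256
Decision: reject H₀

Answer: t = 2.2857, reject H₀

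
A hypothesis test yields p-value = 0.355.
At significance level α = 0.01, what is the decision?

Answer: fail to reject H₀

Derivation:
Compare p-value to α:
0.355 ≥ 0.01
Decision: fail to reject H₀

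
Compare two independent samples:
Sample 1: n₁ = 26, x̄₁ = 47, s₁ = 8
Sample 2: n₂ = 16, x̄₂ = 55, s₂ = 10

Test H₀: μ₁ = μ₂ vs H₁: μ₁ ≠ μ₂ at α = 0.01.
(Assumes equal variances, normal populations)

Pooled variance: s²_p = [25×8² + 15×10²]/(40) = 77.5000
s_p = 8.8034
SE = s_p×√(1/n₁ + 1/n₂) = 8.8034×√(1/26 + 1/16) = 2.7972
t = (x̄₁ - x̄₂)/SE = (47 - 55)/2.7972 = -2.8600
df = 40, t-critical = ±2.704
Decision: reject H₀

Answer: t = -2.8600, reject H₀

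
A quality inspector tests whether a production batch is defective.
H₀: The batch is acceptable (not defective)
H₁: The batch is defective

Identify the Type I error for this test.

Answer: Rejecting an acceptable batch

Derivation:
Type I error (α): Rejecting H₀ when H₀ is true
Type II error (β): Failing to reject H₀ when H₁ is true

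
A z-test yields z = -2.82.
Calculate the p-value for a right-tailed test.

For z = -2.82:
p = P(Z > -2.82) = 1 - Φ(-2.82) = 0.9976

Answer: p-value ≈ 0.9976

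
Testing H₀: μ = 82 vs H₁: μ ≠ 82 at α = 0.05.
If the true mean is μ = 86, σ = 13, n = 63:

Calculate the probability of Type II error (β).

SE = σ/√n = 13/√63 = 1.6378
Critical values: μ₀ ± z_0.025×SE = 82 ± 1.960×1.6378
Acceptance region: (78.7899, 85.2101)
Under H₁ (μ = 86): z_high = (85.2101 - 86)/1.6378 = -0.4823, z_low = (78.7899 - 86)/1.6378 = -4.4023
β = P(not reject | H₁) = Φ(-0.4823) - Φ(-4.4023) ≈ 0.3148

Answer: β ≈ 0.3148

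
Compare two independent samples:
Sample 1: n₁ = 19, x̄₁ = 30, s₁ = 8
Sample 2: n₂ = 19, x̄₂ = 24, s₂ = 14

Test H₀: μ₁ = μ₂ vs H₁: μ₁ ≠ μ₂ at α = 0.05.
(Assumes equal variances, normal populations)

Pooled variance: s²_p = [18×8² + 18×14²]/(36) = 130.0000
s_p = 11.4018
SE = s_p×√(1/n₁ + 1/n₂) = 11.4018×√(1/19 + 1/19) = 3.6992
t = (x̄₁ - x̄₂)/SE = (30 - 24)/3.6992 = 1.6220
df = 36, t-critical = ±2.028
Decision: fail to reject H₀

Answer: t = 1.6220, fail to reject H₀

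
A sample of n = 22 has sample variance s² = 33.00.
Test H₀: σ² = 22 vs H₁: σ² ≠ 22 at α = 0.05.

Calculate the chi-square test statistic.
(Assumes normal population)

Answer: χ² = 31.5000, fail to reject H₀

Derivation:
df = n - 1 = 21
χ² = (n-1)s²/σ₀² = 21×33.00/22 = 31.5000
Critical values: χ²_{0.975,21} = 10.283, χ²_{0.025,21} = 35.479
Rejection region: χ² < 10.283 or χ² > 35.479
Decision: fail to reject H₀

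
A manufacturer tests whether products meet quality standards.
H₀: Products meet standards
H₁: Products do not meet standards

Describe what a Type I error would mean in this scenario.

Answer: Rejecting good products that actually meet standards

Derivation:
A Type I error (probability α) occurs when we reject a true H₀.
A Type II error (probability β) occurs when we fail to reject a false H₀.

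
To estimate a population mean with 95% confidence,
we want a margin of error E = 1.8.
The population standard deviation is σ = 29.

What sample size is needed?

Answer: n = 998

Derivation:
z_0.025 = 1.960
n = (z×σ/E)² = (1.960×29/1.8)²
n = 997.1560
Round up: n = 998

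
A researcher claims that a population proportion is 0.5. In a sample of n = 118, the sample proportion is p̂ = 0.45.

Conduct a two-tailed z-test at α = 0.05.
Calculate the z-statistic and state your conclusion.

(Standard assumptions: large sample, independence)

H₀: p = 0.5, H₁: p ≠ 0.5
Standard error: SE = √(p₀(1-p₀)/n) = √(0.5×0.5/118) = 0.046029
z-statistic: z = (p̂ - p₀)/SE = (0.45 - 0.5)/0.046029 = -1.0863
Critical value: z_0.025 = ±1.960
p-value = 0.2773
Decision: fail to reject H₀ at α = 0.05

Answer: z = -1.0863, fail to reject H₀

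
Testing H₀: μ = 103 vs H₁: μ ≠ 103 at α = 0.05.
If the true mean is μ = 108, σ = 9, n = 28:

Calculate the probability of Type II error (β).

SE = σ/√n = 9/√28 = 1.7008
Critical values: μ₀ ± z_0.025×SE = 103 ± 1.960×1.7008
Acceptance region: (99.6664, 106.3336)
Under H₁ (μ = 108): z_high = (106.3336 - 108)/1.7008 = -0.9798, z_low = (99.6664 - 108)/1.7008 = -4.8998
β = P(not reject | H₁) = Φ(-0.9798) - Φ(-4.8998) ≈ 0.1636

Answer: β ≈ 0.1636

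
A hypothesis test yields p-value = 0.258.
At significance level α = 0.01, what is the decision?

Compare p-value to α:
0.258 ≥ 0.01
Decision: fail to reject H₀

Answer: fail to reject H₀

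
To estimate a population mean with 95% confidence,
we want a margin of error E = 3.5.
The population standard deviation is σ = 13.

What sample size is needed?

Answer: n = 53

Derivation:
z_0.025 = 1.960
n = (z×σ/E)² = (1.960×13/3.5)²
n = 52.9984
Round up: n = 53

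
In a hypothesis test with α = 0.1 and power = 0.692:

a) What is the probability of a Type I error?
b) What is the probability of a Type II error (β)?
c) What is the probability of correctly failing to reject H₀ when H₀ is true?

a) Type I error probability = α = 0.1
b) Power = P(reject H₀ | H₁ true) = 1 - β = 0.692, so Type II error probability = β = 1 - Power = 0.308
c) P(fail to reject H₀ | H₀ true) = 1 - α = 0.9

Answer: a) 0.1, b) 0.308, c) 0.9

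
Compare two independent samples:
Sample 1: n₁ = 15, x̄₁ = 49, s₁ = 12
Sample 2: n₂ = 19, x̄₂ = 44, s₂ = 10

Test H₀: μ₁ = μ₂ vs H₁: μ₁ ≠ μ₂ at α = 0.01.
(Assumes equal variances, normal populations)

Answer: t = 1.3256, fail to reject H₀

Derivation:
Pooled variance: s²_p = [14×12² + 18×10²]/(32) = 119.2500
s_p = 10.9202
SE = s_p×√(1/n₁ + 1/n₂) = 10.9202×√(1/15 + 1/19) = 3.7718
t = (x̄₁ - x̄₂)/SE = (49 - 44)/3.7718 = 1.3256
df = 32, t-critical = ±2.738
Decision: fail to reject H₀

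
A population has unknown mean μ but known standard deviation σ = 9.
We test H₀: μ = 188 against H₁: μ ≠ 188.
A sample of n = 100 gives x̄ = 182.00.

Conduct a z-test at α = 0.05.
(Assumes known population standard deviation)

Answer: z = -6.6667, reject H₀

Derivation:
Standard error: SE = σ/√n = 9/√100 = 0.9000
z-statistic: z = (x̄ - μ₀)/SE = (182.00 - 188)/0.9000 = -6.6667
Critical value: ±1.960
p-value < 0.0001
Decision: reject H₀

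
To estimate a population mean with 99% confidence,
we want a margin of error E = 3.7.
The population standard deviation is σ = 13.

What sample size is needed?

z_0.005 = 2.576
n = (z×σ/E)² = (2.576×13/3.7)²
n = 81.9172
Round up: n = 82

Answer: n = 82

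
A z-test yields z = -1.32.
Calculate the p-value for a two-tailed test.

For z = -1.32:
p = 2×P(Z > |-1.32|) = 2×(1 - Φ(1.32)) = 0.1868

Answer: p-value ≈ 0.1868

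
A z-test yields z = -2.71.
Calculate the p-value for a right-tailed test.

Answer: p-value ≈ 0.9966

Derivation:
For z = -2.71:
p = P(Z > -2.71) = 1 - Φ(-2.71) = 0.9966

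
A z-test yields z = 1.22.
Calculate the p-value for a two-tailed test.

For z = 1.22:
p = 2×P(Z > |1.22|) = 2×(1 - Φ(1.22)) = 0.2225

Answer: p-value ≈ 0.2225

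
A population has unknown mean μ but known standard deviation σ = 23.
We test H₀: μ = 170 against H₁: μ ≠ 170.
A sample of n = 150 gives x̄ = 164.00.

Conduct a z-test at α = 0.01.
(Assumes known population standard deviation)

Answer: z = -3.1951, reject H₀

Derivation:
Standard error: SE = σ/√n = 23/√150 = 1.8779
z-statistic: z = (x̄ - μ₀)/SE = (164.00 - 170)/1.8779 = -3.1951
Critical value: ±2.576
p-value = 0.0014
Decision: reject H₀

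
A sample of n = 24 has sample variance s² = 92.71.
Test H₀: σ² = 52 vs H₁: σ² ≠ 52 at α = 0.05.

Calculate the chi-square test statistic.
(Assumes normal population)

Answer: χ² = 41.0063, reject H₀

Derivation:
df = n - 1 = 23
χ² = (n-1)s²/σ₀² = 23×92.71/52 = 41.0063
Critical values: χ²_{0.975,23} = 11.689, χ²_{0.025,23} = 38.076
Rejection region: χ² < 11.689 or χ² > 38.076
Decision: reject H₀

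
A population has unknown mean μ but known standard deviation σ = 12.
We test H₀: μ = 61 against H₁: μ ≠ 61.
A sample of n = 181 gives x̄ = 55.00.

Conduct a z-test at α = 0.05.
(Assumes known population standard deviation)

Standard error: SE = σ/√n = 12/√181 = 0.8920
z-statistic: z = (x̄ - μ₀)/SE = (55.00 - 61)/0.8920 = -6.7265
Critical value: ±1.960
p-value < 0.0001
Decision: reject H₀

Answer: z = -6.7265, reject H₀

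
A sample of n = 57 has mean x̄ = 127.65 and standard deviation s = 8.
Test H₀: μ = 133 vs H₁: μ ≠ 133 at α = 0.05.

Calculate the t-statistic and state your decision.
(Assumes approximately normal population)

Answer: t = -5.0491, reject H₀

Derivation:
df = n - 1 = 56
SE = s/√n = 8/√57 = 1.0596
t = (x̄ - μ₀)/SE = (127.65 - 133)/1.0596 = -5.0491
Critical value: t_{0.025,56} = ±2.003
p-value < 0.0001
Decision: reject H₀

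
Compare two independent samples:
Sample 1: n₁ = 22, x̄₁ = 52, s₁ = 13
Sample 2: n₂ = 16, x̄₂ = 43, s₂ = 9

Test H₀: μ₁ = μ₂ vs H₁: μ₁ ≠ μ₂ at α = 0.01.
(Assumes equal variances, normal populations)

Answer: t = 2.3811, fail to reject H₀

Derivation:
Pooled variance: s²_p = [21×13² + 15×9²]/(36) = 132.3333
s_p = 11.5036
SE = s_p×√(1/n₁ + 1/n₂) = 11.5036×√(1/22 + 1/16) = 3.7797
t = (x̄₁ - x̄₂)/SE = (52 - 43)/3.7797 = 2.3811
df = 36, t-critical = ±2.719
Decision: fail to reject H₀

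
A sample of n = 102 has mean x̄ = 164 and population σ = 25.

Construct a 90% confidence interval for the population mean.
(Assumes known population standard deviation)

Answer: (159.9280, 168.0720)

Derivation:
Confidence level: 90%, α = 0.1
z_0.05 = 1.645
SE = σ/√n = 25/√102 = 2.4754
Margin of error = 1.645 × 2.4754 = 4.0720
CI: x̄ ± margin = 164 ± 4.0720
CI: (159.9280, 168.0720)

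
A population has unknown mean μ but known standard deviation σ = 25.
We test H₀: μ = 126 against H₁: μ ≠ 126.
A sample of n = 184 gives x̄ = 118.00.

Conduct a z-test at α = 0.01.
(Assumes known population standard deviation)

Standard error: SE = σ/√n = 25/√184 = 1.8430
z-statistic: z = (x̄ - μ₀)/SE = (118.00 - 126)/1.8430 = -4.3407
Critical value: ±2.576
p-value < 0.0001
Decision: reject H₀

Answer: z = -4.3407, reject H₀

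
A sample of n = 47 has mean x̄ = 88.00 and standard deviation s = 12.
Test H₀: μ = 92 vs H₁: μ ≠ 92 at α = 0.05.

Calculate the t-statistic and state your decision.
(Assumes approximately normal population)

df = n - 1 = 46
SE = s/√n = 12/√47 = 1.7504
t = (x̄ - μ₀)/SE = (88.00 - 92)/1.7504 = -2.2852
Critical value: t_{0.025,46} = ±2.013
p-value ≈ 0.0270
Decision: reject H₀

Answer: t = -2.2852, reject H₀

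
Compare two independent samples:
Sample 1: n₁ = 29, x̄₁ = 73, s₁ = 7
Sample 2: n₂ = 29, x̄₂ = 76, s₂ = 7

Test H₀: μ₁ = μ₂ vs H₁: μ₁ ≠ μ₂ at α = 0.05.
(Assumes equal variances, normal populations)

Pooled variance: s²_p = [28×7² + 28×7²]/(56) = 49.0000
s_p = 7.0000
SE = s_p×√(1/n₁ + 1/n₂) = 7.0000×√(1/29 + 1/29) = 1.8383
t = (x̄₁ - x̄₂)/SE = (73 - 76)/1.8383 = -1.6319
df = 56, t-critical = ±2.003
Decision: fail to reject H₀

Answer: t = -1.6319, fail to reject H₀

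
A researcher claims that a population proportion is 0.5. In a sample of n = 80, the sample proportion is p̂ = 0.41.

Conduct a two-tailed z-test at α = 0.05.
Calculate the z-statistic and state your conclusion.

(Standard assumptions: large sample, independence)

H₀: p = 0.5, H₁: p ≠ 0.5
Standard error: SE = √(p₀(1-p₀)/n) = √(0.5×0.5/80) = 0.055902
z-statistic: z = (p̂ - p₀)/SE = (0.41 - 0.5)/0.055902 = -1.6100
Critical value: z_0.025 = ±1.960
p-value = 0.1074
Decision: fail to reject H₀ at α = 0.05

Answer: z = -1.6100, fail to reject H₀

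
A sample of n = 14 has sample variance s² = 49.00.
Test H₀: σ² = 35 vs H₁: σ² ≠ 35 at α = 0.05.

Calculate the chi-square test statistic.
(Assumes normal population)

df = n - 1 = 13
χ² = (n-1)s²/σ₀² = 13×49.00/35 = 18.2000
Critical values: χ²_{0.975,13} = 5.009, χ²_{0.025,13} = 24.736
Rejection region: χ² < 5.009 or χ² > 24.736
Decision: fail to reject H₀

Answer: χ² = 18.2000, fail to reject H₀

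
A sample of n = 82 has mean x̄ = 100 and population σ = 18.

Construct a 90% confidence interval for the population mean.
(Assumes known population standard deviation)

Confidence level: 90%, α = 0.1
z_0.05 = 1.645
SE = σ/√n = 18/√82 = 1.9878
Margin of error = 1.645 × 1.9878 = 3.2699
CI: x̄ ± margin = 100 ± 3.2699
CI: (96.7301, 103.2699)

Answer: (96.7301, 103.2699)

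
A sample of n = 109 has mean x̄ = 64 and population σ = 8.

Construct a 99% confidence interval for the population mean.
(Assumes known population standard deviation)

Answer: (62.0260, 65.9740)

Derivation:
Confidence level: 99%, α = 0.01
z_0.005 = 2.576
SE = σ/√n = 8/√109 = 0.7663
Margin of error = 2.576 × 0.7663 = 1.9740
CI: x̄ ± margin = 64 ± 1.9740
CI: (62.0260, 65.9740)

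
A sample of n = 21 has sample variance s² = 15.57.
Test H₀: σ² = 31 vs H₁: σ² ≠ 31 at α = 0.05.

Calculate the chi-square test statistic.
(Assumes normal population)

Answer: χ² = 10.0452, fail to reject H₀

Derivation:
df = n - 1 = 20
χ² = (n-1)s²/σ₀² = 20×15.57/31 = 10.0452
Critical values: χ²_{0.975,20} = 9.591, χ²_{0.025,20} = 34.170
Rejection region: χ² < 9.591 or χ² > 34.170
Decision: fail to reject H₀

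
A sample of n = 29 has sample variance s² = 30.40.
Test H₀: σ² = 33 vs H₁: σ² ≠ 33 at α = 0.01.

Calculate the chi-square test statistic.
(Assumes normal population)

df = n - 1 = 28
χ² = (n-1)s²/σ₀² = 28×30.40/33 = 25.7939
Critical values: χ²_{0.995,28} = 12.461, χ²_{0.005,28} = 50.993
Rejection region: χ² < 12.461 or χ² > 50.993
Decision: fail to reject H₀

Answer: χ² = 25.7939, fail to reject H₀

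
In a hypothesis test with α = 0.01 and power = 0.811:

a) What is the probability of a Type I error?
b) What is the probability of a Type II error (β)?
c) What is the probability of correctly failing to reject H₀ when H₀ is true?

a) Type I error probability = α = 0.01
b) Power = P(reject H₀ | H₁ true) = 1 - β = 0.811, so Type II error probability = β = 1 - Power = 0.189
c) P(fail to reject H₀ | H₀ true) = 1 - α = 0.99

Answer: a) 0.01, b) 0.189, c) 0.99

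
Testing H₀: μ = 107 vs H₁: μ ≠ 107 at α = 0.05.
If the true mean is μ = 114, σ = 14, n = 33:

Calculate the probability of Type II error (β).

Answer: β ≈ 0.1808

Derivation:
SE = σ/√n = 14/√33 = 2.4371
Critical values: μ₀ ± z_0.025×SE = 107 ± 1.960×2.4371
Acceptance region: (102.2233, 111.7767)
Under H₁ (μ = 114): z_high = (111.7767 - 114)/2.4371 = -0.9123, z_low = (102.2233 - 114)/2.4371 = -4.8323
β = P(not reject | H₁) = Φ(-0.9123) - Φ(-4.8323) ≈ 0.1808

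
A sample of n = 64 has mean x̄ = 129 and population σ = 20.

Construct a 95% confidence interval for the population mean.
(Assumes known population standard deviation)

Confidence level: 95%, α = 0.05
z_0.025 = 1.960
SE = σ/√n = 20/√64 = 2.5000
Margin of error = 1.960 × 2.5000 = 4.9000
CI: x̄ ± margin = 129 ± 4.9000
CI: (124.1000, 133.9000)

Answer: (124.1000, 133.9000)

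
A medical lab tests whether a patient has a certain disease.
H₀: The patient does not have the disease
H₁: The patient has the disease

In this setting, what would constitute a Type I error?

Type I error (α): Rejecting H₀ when H₀ is true
Type II error (β): Failing to reject H₀ when H₁ is true

Answer: Diagnosing a healthy patient as having the disease (false positive)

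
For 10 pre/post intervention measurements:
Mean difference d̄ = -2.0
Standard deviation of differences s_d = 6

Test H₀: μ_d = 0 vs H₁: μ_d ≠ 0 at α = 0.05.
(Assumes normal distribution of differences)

df = n - 1 = 9
SE = s_d/√n = 6/√10 = 1.8974
t = d̄/SE = -2.0/1.8974 = -1.0541
Critical value: t_{0.025,9} = ±2.262
p-value ≈ 0.3193
Decision: fail to reject H₀

Answer: t = -1.0541, fail to reject H₀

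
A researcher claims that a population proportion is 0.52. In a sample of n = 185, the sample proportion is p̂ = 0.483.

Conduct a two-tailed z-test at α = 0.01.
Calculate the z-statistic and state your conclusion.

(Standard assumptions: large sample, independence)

H₀: p = 0.52, H₁: p ≠ 0.52
Standard error: SE = √(p₀(1-p₀)/n) = √(0.52×0.48/185) = 0.036731
z-statistic: z = (p̂ - p₀)/SE = (0.483 - 0.52)/0.036731 = -1.0073
Critical value: z_0.005 = ±2.576
p-value = 0.3138
Decision: fail to reject H₀ at α = 0.01

Answer: z = -1.0073, fail to reject H₀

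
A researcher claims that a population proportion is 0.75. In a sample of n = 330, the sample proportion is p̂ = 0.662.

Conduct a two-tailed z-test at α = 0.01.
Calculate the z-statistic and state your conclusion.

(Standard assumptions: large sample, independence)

Answer: z = -3.6917, reject H₀

Derivation:
H₀: p = 0.75, H₁: p ≠ 0.75
Standard error: SE = √(p₀(1-p₀)/n) = √(0.75×0.25/330) = 0.023837
z-statistic: z = (p̂ - p₀)/SE = (0.662 - 0.75)/0.023837 = -3.6917
Critical value: z_0.005 = ±2.576
p-value = 0.0002
Decision: reject H₀ at α = 0.01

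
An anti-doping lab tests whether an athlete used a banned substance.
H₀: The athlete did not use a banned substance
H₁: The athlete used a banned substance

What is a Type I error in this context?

Type I error (α): Rejecting H₀ when H₀ is true
Type II error (β): Failing to reject H₀ when H₁ is true

Answer: Falsely accusing a clean athlete of doping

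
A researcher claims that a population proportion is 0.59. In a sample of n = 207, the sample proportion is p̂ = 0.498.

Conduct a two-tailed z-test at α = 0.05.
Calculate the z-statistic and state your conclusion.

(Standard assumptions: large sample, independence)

H₀: p = 0.59, H₁: p ≠ 0.59
Standard error: SE = √(p₀(1-p₀)/n) = √(0.59×0.41/207) = 0.034185
z-statistic: z = (p̂ - p₀)/SE = (0.498 - 0.59)/0.034185 = -2.6912
Critical value: z_0.025 = ±1.960
p-value = 0.0071
Decision: reject H₀ at α = 0.05

Answer: z = -2.6912, reject H₀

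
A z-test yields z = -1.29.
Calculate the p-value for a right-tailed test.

Answer: p-value ≈ 0.9015

Derivation:
For z = -1.29:
p = P(Z > -1.29) = 1 - Φ(-1.29) = 0.9015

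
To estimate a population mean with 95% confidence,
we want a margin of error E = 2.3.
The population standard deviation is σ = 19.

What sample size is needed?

Answer: n = 263

Derivation:
z_0.025 = 1.960
n = (z×σ/E)² = (1.960×19/2.3)²
n = 262.1583
Round up: n = 263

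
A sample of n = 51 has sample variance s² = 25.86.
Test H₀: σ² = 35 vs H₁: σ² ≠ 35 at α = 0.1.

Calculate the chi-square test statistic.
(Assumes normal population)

Answer: χ² = 36.9429, fail to reject H₀

Derivation:
df = n - 1 = 50
χ² = (n-1)s²/σ₀² = 50×25.86/35 = 36.9429
Critical values: χ²_{0.95,50} = 34.764, χ²_{0.05,50} = 67.505
Rejection region: χ² < 34.764 or χ² > 67.505
Decision: fail to reject H₀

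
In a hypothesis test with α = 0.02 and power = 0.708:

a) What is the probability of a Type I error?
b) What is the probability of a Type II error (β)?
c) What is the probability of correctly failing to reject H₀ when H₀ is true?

a) Type I error probability = α = 0.02
b) Power = P(reject H₀ | H₁ true) = 1 - β = 0.708, so Type II error probability = β = 1 - Power = 0.292
c) P(fail to reject H₀ | H₀ true) = 1 - α = 0.98

Answer: a) 0.02, b) 0.292, c) 0.98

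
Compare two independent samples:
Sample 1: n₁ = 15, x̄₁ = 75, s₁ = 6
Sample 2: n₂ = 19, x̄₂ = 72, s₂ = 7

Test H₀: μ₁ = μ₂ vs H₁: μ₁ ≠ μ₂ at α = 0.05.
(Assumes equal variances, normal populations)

Answer: t = 1.3198, fail to reject H₀

Derivation:
Pooled variance: s²_p = [14×6² + 18×7²]/(32) = 43.3125
s_p = 6.5812
SE = s_p×√(1/n₁ + 1/n₂) = 6.5812×√(1/15 + 1/19) = 2.2731
t = (x̄₁ - x̄₂)/SE = (75 - 72)/2.2731 = 1.3198
df = 32, t-critical = ±2.037
Decision: fail to reject H₀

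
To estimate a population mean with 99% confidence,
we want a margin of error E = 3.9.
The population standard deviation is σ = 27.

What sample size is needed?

Answer: n = 319

Derivation:
z_0.005 = 2.576
n = (z×σ/E)² = (2.576×27/3.9)²
n = 318.0461
Round up: n = 319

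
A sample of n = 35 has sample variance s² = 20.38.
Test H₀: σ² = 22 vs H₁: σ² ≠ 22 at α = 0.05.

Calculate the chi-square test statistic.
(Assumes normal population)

df = n - 1 = 34
χ² = (n-1)s²/σ₀² = 34×20.38/22 = 31.4964
Critical values: χ²_{0.975,34} = 19.806, χ²_{0.025,34} = 51.966
Rejection region: χ² < 19.806 or χ² > 51.966
Decision: fail to reject H₀

Answer: χ² = 31.4964, fail to reject H₀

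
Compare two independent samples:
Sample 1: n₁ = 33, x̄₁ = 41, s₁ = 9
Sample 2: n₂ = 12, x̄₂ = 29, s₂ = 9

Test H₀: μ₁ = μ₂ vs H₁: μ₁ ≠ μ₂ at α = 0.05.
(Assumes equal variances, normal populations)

Pooled variance: s²_p = [32×9² + 11×9²]/(43) = 81.0000
s_p = 9.0000
SE = s_p×√(1/n₁ + 1/n₂) = 9.0000×√(1/33 + 1/12) = 3.0339
t = (x̄₁ - x̄₂)/SE = (41 - 29)/3.0339 = 3.9553
df = 43, t-critical = ±2.017
Decision: reject H₀

Answer: t = 3.9553, reject H₀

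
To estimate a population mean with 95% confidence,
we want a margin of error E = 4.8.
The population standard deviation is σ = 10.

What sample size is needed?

z_0.025 = 1.960
n = (z×σ/E)² = (1.960×10/4.8)²
n = 16.6736
Round up: n = 17

Answer: n = 17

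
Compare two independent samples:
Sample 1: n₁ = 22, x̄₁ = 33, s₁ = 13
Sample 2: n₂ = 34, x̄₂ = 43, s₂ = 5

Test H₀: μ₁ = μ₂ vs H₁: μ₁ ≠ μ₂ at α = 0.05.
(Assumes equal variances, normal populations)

Answer: t = -4.0607, reject H₀

Derivation:
Pooled variance: s²_p = [21×13² + 33×5²]/(54) = 81.0000
s_p = 9.0000
SE = s_p×√(1/n₁ + 1/n₂) = 9.0000×√(1/22 + 1/34) = 2.4626
t = (x̄₁ - x̄₂)/SE = (33 - 43)/2.4626 = -4.0607
df = 54, t-critical = ±2.005
Decision: reject H₀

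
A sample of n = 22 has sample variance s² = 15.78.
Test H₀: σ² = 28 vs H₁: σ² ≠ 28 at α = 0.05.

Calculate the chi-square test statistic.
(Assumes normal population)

df = n - 1 = 21
χ² = (n-1)s²/σ₀² = 21×15.78/28 = 11.8350
Critical values: χ²_{0.975,21} = 10.283, χ²_{0.025,21} = 35.479
Rejection region: χ² < 10.283 or χ² > 35.479
Decision: fail to reject H₀

Answer: χ² = 11.8350, fail to reject H₀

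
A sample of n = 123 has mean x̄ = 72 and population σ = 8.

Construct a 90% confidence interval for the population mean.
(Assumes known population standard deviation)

Answer: (70.8135, 73.1865)

Derivation:
Confidence level: 90%, α = 0.1
z_0.05 = 1.645
SE = σ/√n = 8/√123 = 0.7213
Margin of error = 1.645 × 0.7213 = 1.1865
CI: x̄ ± margin = 72 ± 1.1865
CI: (70.8135, 73.1865)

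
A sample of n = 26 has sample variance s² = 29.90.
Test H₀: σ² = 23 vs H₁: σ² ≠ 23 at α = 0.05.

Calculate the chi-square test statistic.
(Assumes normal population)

Answer: χ² = 32.5000, fail to reject H₀

Derivation:
df = n - 1 = 25
χ² = (n-1)s²/σ₀² = 25×29.90/23 = 32.5000
Critical values: χ²_{0.975,25} = 13.120, χ²_{0.025,25} = 40.646
Rejection region: χ² < 13.120 or χ² > 40.646
Decision: fail to reject H₀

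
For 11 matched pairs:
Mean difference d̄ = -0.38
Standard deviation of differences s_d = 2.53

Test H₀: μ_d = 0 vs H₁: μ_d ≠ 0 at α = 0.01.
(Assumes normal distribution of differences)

Answer: t = -0.4982, fail to reject H₀

Derivation:
df = n - 1 = 10
SE = s_d/√n = 2.53/√11 = 0.7628
t = d̄/SE = -0.38/0.7628 = -0.4982
Critical value: t_{0.005,10} = ±3.169
p-value ≈ 0.6291
Decision: fail to reject H₀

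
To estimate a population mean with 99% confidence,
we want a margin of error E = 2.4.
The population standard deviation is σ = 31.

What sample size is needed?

Answer: n = 1108

Derivation:
z_0.005 = 2.576
n = (z×σ/E)² = (2.576×31/2.4)²
n = 1107.1147
Round up: n = 1108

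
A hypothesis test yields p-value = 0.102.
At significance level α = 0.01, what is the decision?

Compare p-value to α:
0.102 ≥ 0.01
Decision: fail to reject H₀

Answer: fail to reject H₀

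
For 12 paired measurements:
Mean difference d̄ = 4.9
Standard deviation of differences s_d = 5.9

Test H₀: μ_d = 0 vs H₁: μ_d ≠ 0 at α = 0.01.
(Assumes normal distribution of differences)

Answer: t = 2.8769, fail to reject H₀

Derivation:
df = n - 1 = 11
SE = s_d/√n = 5.9/√12 = 1.7032
t = d̄/SE = 4.9/1.7032 = 2.8769
Critical value: t_{0.005,11} = ±3.106
p-value ≈ 0.0151
Decision: fail to reject H₀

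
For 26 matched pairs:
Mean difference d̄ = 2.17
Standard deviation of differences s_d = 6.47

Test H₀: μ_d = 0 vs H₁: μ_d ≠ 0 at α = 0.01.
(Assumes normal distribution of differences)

Answer: t = 1.7101, fail to reject H₀

Derivation:
df = n - 1 = 25
SE = s_d/√n = 6.47/√26 = 1.2689
t = d̄/SE = 2.17/1.2689 = 1.7101
Critical value: t_{0.005,25} = ±2.787
p-value ≈ 0.0996
Decision: fail to reject H₀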